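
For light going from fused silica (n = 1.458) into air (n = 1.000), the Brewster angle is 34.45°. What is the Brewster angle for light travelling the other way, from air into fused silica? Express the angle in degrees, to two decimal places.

θ_B' ≈ 55.55°

The two Brewster angles are complementary: θ_B' = 90° − θ_B = 90° − 34.45° = 55.55°.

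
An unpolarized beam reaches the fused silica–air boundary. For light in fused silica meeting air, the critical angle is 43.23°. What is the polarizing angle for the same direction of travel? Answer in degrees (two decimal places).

θ_B ≈ 34.41°

sin θ_c = n₂/n₁, so n₂/n₁ = sin 43.23° = 0.6849.
Brewster: tan θ_B = n₂/n₁ = 0.6849.
θ_B = arctan(0.6849) = 34.41°.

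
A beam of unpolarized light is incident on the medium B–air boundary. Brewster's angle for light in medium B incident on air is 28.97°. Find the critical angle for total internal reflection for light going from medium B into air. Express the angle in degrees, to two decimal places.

From Brewster, n₂/n₁ = tan θ_B = tan 28.97° = 0.5536.
Then sin θ_c = n₂/n₁ = 0.5536, so θ_c = arcsin 0.5536 = 33.62°.

θ_c ≈ 33.62°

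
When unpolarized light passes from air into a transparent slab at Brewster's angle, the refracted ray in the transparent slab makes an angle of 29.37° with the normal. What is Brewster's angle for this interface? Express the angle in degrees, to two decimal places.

θ_B ≈ 60.63°

Since the reflected and refracted rays are at right angles at the polarizing angle, θ_B + θ_t = 90°.
So θ_B = 90° − θ_t = 90° − 29.37° = 60.63°.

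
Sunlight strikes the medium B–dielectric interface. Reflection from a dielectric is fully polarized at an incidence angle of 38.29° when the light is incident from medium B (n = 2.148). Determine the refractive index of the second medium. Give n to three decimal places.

n ≈ 1.696

At the polarizing angle, tan θ_B = n₂/n₁ with n₁ on the incident side (medium B) and n₂ on the transmitted side (a dielectric).
n₂ = n₁ tan θ_B = 2.148 × tan 38.29° = 1.696.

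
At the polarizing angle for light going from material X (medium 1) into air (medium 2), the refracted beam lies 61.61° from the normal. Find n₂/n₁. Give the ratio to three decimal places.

n₂/n₁ ≈ 0.540

At Brewster incidence θ_B = 90° − θ_t = 90° − 61.61° = 28.39°.
tan θ_B = n₂/n₁, so n₂/n₁ = tan 28.39° = 0.540.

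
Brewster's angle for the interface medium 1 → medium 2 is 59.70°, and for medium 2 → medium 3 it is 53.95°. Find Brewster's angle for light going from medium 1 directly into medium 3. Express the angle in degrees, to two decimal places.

tan θ_B(1→2) = n₂/n₁ = tan 59.70° = 1.7113.
tan θ_B(2→3) = n₃/n₂ = tan 53.95° = 1.3739.
n₃/n₁ = 2.3511. Then tan θ_B(1→3) = n₃/n₁, so θ_B(1→3) = arctan(2.3511) = 66.96°.

θ_B ≈ 66.96°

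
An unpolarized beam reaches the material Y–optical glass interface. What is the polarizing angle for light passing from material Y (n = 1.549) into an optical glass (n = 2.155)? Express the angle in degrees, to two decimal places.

θ_B ≈ 54.29°

The reflected p-component vanishes when tan θ_B = n₂/n₁.
Brewster's condition: tan θ_B = n₂/n₁ = 2.155/1.549 = 1.3912.
So θ_B = arctan 1.3912 = 54.29°.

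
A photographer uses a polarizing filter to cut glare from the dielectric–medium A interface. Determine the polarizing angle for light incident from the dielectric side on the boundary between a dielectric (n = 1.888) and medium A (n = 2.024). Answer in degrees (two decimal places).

The reflected p-component vanishes when tan θ_B = n₂/n₁.
Here n₂/n₁ = 2.024/1.888 = 1.0720, and Brewster's law gives tan θ_B = n₂/n₁. Taking the arctangent, θ_B = 46.99°.

θ_B ≈ 46.99°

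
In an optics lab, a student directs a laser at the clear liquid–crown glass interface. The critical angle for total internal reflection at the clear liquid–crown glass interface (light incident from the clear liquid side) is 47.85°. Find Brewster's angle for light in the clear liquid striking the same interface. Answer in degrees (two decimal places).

θ_B ≈ 36.55°

n₂/n₁ = sin θ_c = sin 47.85° = 0.7414.
tan θ_B equals the same ratio, so θ_B = arctan(0.7414) = 36.55°.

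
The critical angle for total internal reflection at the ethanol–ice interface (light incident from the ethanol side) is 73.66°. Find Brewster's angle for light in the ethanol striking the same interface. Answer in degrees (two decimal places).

sin θ_c = n₂/n₁, so n₂/n₁ = sin 73.66° = 0.9596.
Brewster: tan θ_B = n₂/n₁ = 0.9596.
θ_B = arctan(0.9596) = 43.82°.

θ_B ≈ 43.82°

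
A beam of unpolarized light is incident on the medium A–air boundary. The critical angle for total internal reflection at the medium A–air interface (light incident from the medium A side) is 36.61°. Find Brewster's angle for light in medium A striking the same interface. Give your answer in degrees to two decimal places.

At the critical angle sin θ_c = n₂/n₁, giving n₂/n₁ = sin 36.61° = 0.5964.
Then tan θ_B = n₂/n₁ = 0.5964, so θ_B = arctan 0.5964 = 30.81°.

θ_B ≈ 30.81°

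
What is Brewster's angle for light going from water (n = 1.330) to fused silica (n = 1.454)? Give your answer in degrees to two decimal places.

θ_B ≈ 47.55°

At Brewster's angle the reflected and refracted rays are perpendicular, which with Snell's law gives tan θ_B = n₂/n₁.
Brewster's condition: tan θ_B = n₂/n₁ = 1.454/1.330 = 1.0932.
θ_B = arctan(1.0932) = 47.55°.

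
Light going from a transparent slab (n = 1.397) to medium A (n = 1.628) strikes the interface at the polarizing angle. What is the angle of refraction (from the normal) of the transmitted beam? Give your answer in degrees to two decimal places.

First find Brewster's angle: tan θ_B = 1.628/1.397 = 1.1654, giving θ_B = 49.37°.
Since θ_B + θ_t = 90° at Brewster incidence, θ_t = 90° − 49.37° = 40.63°.

θ_t ≈ 40.63°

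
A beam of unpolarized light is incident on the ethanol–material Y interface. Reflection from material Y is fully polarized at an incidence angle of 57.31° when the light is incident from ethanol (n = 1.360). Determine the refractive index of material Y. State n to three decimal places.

n ≈ 2.119

Full polarization of the reflected beam means tan θ_B = n₂/n₁, where n₁ is the incident medium (ethanol).
n₂ = n₁ tan θ_B = 1.360 × tan 57.31° = 2.119.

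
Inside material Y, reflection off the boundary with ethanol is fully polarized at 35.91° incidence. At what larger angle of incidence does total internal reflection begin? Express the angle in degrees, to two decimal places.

n₂/n₁ = tan 35.91° = 0.7241; the critical angle satisfies sin θ_c = n₂/n₁.
θ_c = arcsin(0.7241) = 46.40°.

θ_c ≈ 46.40°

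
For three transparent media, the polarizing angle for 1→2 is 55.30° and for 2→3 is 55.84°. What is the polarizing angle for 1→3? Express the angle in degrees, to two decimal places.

n₂/n₁ = tan 55.30° = 1.4442 and n₃/n₂ = tan 55.84° = 1.4737.
n₃/n₁ = 2.1282. Then tan θ_B(1→3) = n₃/n₁, so θ_B(1→3) = arctan(2.1282) = 64.83°.

θ_B ≈ 64.83°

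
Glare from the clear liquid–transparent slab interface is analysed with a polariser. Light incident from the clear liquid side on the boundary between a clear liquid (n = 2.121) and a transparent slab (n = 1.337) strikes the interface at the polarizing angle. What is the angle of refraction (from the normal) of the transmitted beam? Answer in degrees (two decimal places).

First find Brewster's angle: tan θ_B = 1.337/2.121 = 0.6304, giving θ_B = 32.23°.
At Brewster's angle the reflected and refracted rays are perpendicular, so θ_t = 90° − θ_B = 90° − 32.23° = 57.77°.

θ_t ≈ 57.77°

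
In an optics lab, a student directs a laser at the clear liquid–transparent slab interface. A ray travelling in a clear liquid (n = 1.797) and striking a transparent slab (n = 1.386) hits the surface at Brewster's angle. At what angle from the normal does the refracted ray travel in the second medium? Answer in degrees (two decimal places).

θ_t ≈ 52.36°

tan θ_B = n₂/n₁ = 1.386/1.797 = 0.7713, so θ_B = 37.64°.
The refracted ray is perpendicular to the reflected ray, so θ_t = 90° − θ_B = 52.36°.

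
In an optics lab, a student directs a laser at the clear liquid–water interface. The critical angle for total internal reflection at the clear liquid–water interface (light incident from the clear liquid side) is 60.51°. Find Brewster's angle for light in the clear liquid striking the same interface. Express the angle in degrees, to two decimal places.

At the critical angle sin θ_c = n₂/n₁, giving n₂/n₁ = sin 60.51° = 0.8704.
Then tan θ_B = n₂/n₁ = 0.8704, so θ_B = arctan 0.8704 = 41.04°.

θ_B ≈ 41.04°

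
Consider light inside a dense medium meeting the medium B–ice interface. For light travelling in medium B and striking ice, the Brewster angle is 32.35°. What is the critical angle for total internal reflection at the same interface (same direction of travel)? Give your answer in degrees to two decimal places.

n₂/n₁ = tan 32.35° = 0.6334; the critical angle satisfies sin θ_c = n₂/n₁.
θ_c = arcsin(0.6334) = 39.30°.

θ_c ≈ 39.30°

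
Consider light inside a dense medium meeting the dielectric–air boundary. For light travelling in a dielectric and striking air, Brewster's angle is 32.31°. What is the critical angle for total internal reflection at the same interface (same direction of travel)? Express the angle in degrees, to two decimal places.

n₂/n₁ = tan 32.31° = 0.6324; the critical angle satisfies sin θ_c = n₂/n₁.
θ_c = arcsin(0.6324) = 39.23°.

θ_c ≈ 39.23°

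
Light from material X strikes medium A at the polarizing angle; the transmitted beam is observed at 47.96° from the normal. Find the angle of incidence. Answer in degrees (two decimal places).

Brewster's condition makes the reflected and refracted beams perpendicular: θ_B + θ_t = 90°.
So θ_B = 90° − θ_t = 90° − 47.96° = 42.04°.

θ_B ≈ 42.04°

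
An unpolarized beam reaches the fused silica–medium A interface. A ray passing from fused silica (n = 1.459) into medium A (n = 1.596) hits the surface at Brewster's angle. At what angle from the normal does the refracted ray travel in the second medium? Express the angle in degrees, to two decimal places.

θ_t ≈ 42.43°

θ_B = arctan(n₂/n₁) = arctan(1.596/1.459) = 47.57°.
At Brewster's angle the reflected and refracted rays are perpendicular, so θ_t = 90° − θ_B = 90° − 47.57° = 42.43°.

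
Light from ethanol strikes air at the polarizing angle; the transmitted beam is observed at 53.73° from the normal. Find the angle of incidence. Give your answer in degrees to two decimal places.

θ_B ≈ 36.27°

Brewster's condition makes the reflected and refracted beams perpendicular: θ_B + θ_t = 90°.
θ_B = 90° − 53.73° = 36.27°.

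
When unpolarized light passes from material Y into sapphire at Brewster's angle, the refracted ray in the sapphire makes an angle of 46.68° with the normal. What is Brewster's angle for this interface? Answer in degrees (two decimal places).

Brewster's condition makes the reflected and refracted beams perpendicular: θ_B + θ_t = 90°.
θ_B = 90° − 46.68° = 43.32°.

θ_B ≈ 43.32°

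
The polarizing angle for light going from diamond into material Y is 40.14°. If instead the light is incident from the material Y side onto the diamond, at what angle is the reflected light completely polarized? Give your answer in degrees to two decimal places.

θ_B' ≈ 49.86°

tan θ_B' = n₁/n₂ = 1/tan θ_B, so θ_B' = 90° − θ_B.
θ_B' = 90° − 40.14° = 49.86°.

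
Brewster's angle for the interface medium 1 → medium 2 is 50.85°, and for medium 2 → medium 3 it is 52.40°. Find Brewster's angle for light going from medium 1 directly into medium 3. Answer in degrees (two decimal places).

tan θ_B(1→2) = n₂/n₁ = tan 50.85° = 1.2283.
tan θ_B(2→3) = n₃/n₂ = tan 52.40° = 1.2985.
Multiplying, n₃/n₁ = 1.2283 × 1.2985 = 1.5950, and θ_B(1→3) = arctan 1.5950 = 57.91°.

θ_B ≈ 57.91°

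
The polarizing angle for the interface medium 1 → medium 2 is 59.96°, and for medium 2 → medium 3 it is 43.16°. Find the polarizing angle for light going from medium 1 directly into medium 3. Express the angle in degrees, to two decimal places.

θ_B ≈ 58.34°

n₂/n₁ = tan 59.96° = 1.7293 and n₃/n₂ = tan 43.16° = 0.9377.
Multiplying, n₃/n₁ = 1.7293 × 0.9377 = 1.6216, and θ_B(1→3) = arctan 1.6216 = 58.34°.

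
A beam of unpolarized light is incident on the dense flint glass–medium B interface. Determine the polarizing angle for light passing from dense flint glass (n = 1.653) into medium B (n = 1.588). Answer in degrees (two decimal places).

θ_B ≈ 43.85°

The reflected p-component vanishes when tan θ_B = n₂/n₁.
Brewster's condition: tan θ_B = n₂/n₁ = 1.588/1.653 = 0.9607. Taking the arctangent, θ_B = 43.85°.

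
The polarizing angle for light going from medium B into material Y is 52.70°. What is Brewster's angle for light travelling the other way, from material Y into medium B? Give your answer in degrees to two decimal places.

θ_B' ≈ 37.30°

Reversing the direction swaps n₁ and n₂, so tan θ_B' = 1/tan θ_B and θ_B' = 90° − θ_B.
Hence θ_B' = 90° − 52.70° = 37.30°.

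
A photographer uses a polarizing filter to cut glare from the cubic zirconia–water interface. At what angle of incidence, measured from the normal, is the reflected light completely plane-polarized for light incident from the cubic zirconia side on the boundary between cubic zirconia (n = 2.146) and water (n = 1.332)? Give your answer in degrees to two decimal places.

Brewster's condition: tan θ_B = n₂/n₁ = 1.332/2.146 = 0.6207. Taking the arctangent, θ_B = 31.83°.

θ_B ≈ 31.83°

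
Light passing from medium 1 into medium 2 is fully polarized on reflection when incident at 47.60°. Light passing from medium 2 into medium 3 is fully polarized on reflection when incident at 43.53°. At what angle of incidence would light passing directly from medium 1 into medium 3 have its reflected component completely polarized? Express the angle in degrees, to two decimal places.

θ_B ≈ 46.13°

Each Brewster angle gives a ratio: n₂/n₁ = tan 47.60° = 1.0951, n₃/n₂ = tan 43.53° = 0.9500.
So n₃/n₁ = (n₂/n₁)(n₃/n₂) = 1.0951 × 0.9500 = 1.0403.
θ_B(1→3) = arctan(1.0403) = 46.13°.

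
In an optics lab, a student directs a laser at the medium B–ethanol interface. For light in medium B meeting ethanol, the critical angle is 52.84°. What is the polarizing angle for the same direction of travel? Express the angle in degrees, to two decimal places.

θ_B ≈ 38.55°

sin θ_c = n₂/n₁, so n₂/n₁ = sin 52.84° = 0.7970.
Brewster: tan θ_B = n₂/n₁ = 0.7970.
θ_B = arctan(0.7970) = 38.55°.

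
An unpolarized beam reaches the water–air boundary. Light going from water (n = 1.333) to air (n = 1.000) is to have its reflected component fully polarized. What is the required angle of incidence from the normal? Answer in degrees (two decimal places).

Here n₂/n₁ = 1.000/1.333 = 0.7502, and Brewster's law gives tan θ_B = n₂/n₁. Taking the arctangent, θ_B = 36.88°.

θ_B ≈ 36.88°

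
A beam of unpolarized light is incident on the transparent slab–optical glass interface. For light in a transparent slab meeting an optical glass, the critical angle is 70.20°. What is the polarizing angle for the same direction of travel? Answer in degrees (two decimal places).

sin θ_c = n₂/n₁, so n₂/n₁ = sin 70.20° = 0.9409.
Brewster: tan θ_B = n₂/n₁ = 0.9409.
θ_B = arctan(0.9409) = 43.26°.

θ_B ≈ 43.26°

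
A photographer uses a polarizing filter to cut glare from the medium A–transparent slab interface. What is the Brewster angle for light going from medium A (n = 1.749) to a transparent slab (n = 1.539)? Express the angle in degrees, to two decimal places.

θ_B ≈ 41.35°

Brewster's condition: tan θ_B = n₂/n₁ = 1.539/1.749 = 0.8799.
θ_B = arctan(0.8799) = 41.35°.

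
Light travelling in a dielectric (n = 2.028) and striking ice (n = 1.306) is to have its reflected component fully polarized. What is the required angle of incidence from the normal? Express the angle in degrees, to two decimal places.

θ_B ≈ 32.78°

Here n₂/n₁ = 1.306/2.028 = 0.6440, and Brewster's law gives tan θ_B = n₂/n₁. Taking the arctangent, θ_B = 32.78°.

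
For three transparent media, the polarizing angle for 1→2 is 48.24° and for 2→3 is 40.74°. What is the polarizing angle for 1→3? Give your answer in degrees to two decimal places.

θ_B ≈ 43.97°

n₂/n₁ = tan 48.24° = 1.1200 and n₃/n₂ = tan 40.74° = 0.8614.
Multiplying, n₃/n₁ = 1.1200 × 0.8614 = 0.9647, and θ_B(1→3) = arctan 0.9647 = 43.97°.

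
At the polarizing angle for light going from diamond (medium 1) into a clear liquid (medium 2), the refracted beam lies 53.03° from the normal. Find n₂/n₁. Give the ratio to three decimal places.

θ_B + θ_t = 90°, so θ_B = 90° − 53.03° = 36.97°.
Then n₂/n₁ = tan θ_B = tan 36.97° = 0.753.

n₂/n₁ ≈ 0.753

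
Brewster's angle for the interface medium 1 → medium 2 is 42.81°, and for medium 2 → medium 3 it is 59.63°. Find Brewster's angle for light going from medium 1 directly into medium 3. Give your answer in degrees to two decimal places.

Each Brewster angle gives a ratio: n₂/n₁ = tan 42.81° = 0.9263, n₃/n₂ = tan 59.63° = 1.7065.
So n₃/n₁ = (n₂/n₁)(n₃/n₂) = 0.9263 × 1.7065 = 1.5808.
θ_B(1→3) = arctan(1.5808) = 57.68°.

θ_B ≈ 57.68°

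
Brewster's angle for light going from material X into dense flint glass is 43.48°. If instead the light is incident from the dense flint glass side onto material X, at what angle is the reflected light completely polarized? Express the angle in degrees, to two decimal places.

The two Brewster angles are complementary: θ_B' = 90° − θ_B = 90° − 43.48° = 46.52°.

θ_B' ≈ 46.52°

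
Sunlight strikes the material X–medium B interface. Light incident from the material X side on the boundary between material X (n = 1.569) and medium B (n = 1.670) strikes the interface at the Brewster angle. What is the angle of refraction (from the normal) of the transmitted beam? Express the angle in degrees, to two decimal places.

θ_B = arctan(n₂/n₁) = arctan(1.670/1.569) = 46.79°.
At Brewster's angle the reflected and refracted rays are perpendicular, so θ_t = 90° − θ_B = 90° − 46.79° = 43.21°.

θ_t ≈ 43.21°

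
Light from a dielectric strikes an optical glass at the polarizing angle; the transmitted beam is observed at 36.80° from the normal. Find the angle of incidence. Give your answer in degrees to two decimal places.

θ_B ≈ 53.20°

Since the reflected and refracted rays are at right angles at the polarizing angle, θ_B + θ_t = 90°.
So θ_B = 90° − θ_t = 90° − 36.80° = 53.20°.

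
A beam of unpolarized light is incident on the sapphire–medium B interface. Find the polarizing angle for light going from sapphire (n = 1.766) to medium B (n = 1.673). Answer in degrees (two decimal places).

tan θ_B = n₂/n₁ = 1.673/1.766 = 0.9473.
θ_B = arctan(0.9473) = 43.45°.

θ_B ≈ 43.45°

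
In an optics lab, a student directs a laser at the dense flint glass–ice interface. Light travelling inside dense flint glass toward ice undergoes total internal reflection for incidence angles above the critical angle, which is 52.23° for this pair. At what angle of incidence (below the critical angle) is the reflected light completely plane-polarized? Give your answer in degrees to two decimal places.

n₂/n₁ = sin θ_c = sin 52.23° = 0.7905.
tan θ_B equals the same ratio, so θ_B = arctan(0.7905) = 38.33°.

θ_B ≈ 38.33°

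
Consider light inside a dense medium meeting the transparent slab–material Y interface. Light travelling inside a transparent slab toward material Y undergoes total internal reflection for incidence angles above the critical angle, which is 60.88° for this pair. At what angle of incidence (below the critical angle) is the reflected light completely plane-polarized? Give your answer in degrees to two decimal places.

At the critical angle sin θ_c = n₂/n₁, giving n₂/n₁ = sin 60.88° = 0.8736.
Then tan θ_B = n₂/n₁ = 0.8736, so θ_B = arctan 0.8736 = 41.14°.

θ_B ≈ 41.14°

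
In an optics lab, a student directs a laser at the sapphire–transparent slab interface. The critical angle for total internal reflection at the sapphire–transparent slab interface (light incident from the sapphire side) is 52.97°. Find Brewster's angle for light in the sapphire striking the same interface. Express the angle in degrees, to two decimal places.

θ_B ≈ 38.60°

n₂/n₁ = sin θ_c = sin 52.97° = 0.7983.
tan θ_B equals the same ratio, so θ_B = arctan(0.7983) = 38.60°.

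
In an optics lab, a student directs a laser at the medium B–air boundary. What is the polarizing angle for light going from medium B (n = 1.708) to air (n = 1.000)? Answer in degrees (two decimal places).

θ_B ≈ 30.35°

The reflected p-component vanishes when tan θ_B = n₂/n₁.
Here n₂/n₁ = 1.000/1.708 = 0.5855, and Brewster's law gives tan θ_B = n₂/n₁.
θ_B = arctan(0.5855) = 30.35°.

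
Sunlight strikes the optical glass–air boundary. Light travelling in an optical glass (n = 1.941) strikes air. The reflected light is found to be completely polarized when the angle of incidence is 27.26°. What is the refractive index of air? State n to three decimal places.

n ≈ 1.000

Brewster's law: tan θ_B = n₂/n₁ (light incident in an optical glass, refracted into air).
n₂ = n₁ tan θ_B = 1.941 × tan 27.26° = 1.000.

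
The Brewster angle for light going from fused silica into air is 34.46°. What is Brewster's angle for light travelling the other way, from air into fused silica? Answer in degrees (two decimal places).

θ_B' ≈ 55.54°

The two Brewster angles are complementary: θ_B' = 90° − θ_B = 90° − 34.46° = 55.54°.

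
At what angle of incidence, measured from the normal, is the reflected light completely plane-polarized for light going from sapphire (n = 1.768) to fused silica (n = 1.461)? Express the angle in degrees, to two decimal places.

At Brewster's angle the reflected and refracted rays are perpendicular, which with Snell's law gives tan θ_B = n₂/n₁.
tan θ_B = n₂/n₁ = 1.461/1.768 = 0.8264.
θ_B = arctan(0.8264) = 39.57°.

θ_B ≈ 39.57°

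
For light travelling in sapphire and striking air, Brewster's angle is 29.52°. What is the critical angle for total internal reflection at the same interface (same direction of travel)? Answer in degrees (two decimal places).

tan θ_B = n₂/n₁ = tan 29.52° = 0.5662.
Total internal reflection: sin θ_c = n₂/n₁ = 0.5662.
θ_c = arcsin(0.5662) = 34.49°.

θ_c ≈ 34.49°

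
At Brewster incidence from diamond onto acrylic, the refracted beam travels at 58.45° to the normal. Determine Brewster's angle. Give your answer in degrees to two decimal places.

θ_B ≈ 31.55°

At Brewster's angle the reflected and refracted rays are perpendicular, so θ_B + θ_t = 90°.
So θ_B = 90° − θ_t = 90° − 58.45° = 31.55°.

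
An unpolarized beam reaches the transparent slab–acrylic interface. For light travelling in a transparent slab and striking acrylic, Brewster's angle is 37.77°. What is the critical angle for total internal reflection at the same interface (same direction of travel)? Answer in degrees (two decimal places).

From Brewster, n₂/n₁ = tan θ_B = tan 37.77° = 0.7748.
Then sin θ_c = n₂/n₁ = 0.7748, so θ_c = arcsin 0.7748 = 50.79°.

θ_c ≈ 50.79°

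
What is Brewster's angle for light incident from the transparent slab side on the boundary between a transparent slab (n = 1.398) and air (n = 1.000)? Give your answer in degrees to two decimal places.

θ_B ≈ 35.58°

tan θ_B = n₂/n₁ = 1.000/1.398 = 0.7153.
So θ_B = arctan 0.7153 = 35.58°.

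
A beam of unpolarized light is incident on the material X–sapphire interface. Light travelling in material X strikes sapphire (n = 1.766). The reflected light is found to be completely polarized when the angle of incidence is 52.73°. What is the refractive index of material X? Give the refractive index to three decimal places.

n ≈ 1.344

At the polarizing angle, tan θ_B = n₂/n₁ with n₁ on the incident side (material X) and n₂ on the transmitted side (sapphire).
n₁ = n₂ / tan θ_B = 1.766 / tan 52.73° = 1.344.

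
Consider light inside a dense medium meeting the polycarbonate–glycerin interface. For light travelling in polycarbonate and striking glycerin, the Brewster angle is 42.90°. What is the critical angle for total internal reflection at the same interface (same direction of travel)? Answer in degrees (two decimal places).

tan θ_B = n₂/n₁ = tan 42.90° = 0.9293.
Total internal reflection: sin θ_c = n₂/n₁ = 0.9293.
θ_c = arcsin(0.9293) = 68.32°.

θ_c ≈ 68.32°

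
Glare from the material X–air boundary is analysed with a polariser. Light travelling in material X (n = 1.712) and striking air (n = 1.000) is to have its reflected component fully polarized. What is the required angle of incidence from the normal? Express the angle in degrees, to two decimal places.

Here n₂/n₁ = 1.000/1.712 = 0.5841, and Brewster's law gives tan θ_B = n₂/n₁.
So θ_B = arctan 0.5841 = 30.29°.

θ_B ≈ 30.29°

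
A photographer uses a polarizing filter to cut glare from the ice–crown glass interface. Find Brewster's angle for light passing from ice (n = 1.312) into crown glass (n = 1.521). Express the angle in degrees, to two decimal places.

θ_B ≈ 49.22°

tan θ_B = n₂/n₁ = 1.521/1.312 = 1.1593. Taking the arctangent, θ_B = 49.22°.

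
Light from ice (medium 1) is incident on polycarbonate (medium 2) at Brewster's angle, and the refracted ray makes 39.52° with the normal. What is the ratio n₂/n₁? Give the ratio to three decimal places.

n₂/n₁ ≈ 1.212

At Brewster incidence θ_B = 90° − θ_t = 90° − 39.52° = 50.48°.
tan θ_B = n₂/n₁, so n₂/n₁ = tan 50.48° = 1.212.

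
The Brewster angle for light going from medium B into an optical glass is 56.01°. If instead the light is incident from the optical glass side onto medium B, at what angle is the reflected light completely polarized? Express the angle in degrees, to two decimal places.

θ_B' ≈ 33.99°

Reversing the direction swaps n₁ and n₂, so tan θ_B' = 1/tan θ_B and θ_B' = 90° − θ_B.
Hence θ_B' = 90° − 56.01° = 33.99°.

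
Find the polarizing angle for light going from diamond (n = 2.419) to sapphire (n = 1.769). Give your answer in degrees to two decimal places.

tan θ_B = n₂/n₁ = 1.769/2.419 = 0.7313.
So θ_B = arctan 0.7313 = 36.18°.

θ_B ≈ 36.18°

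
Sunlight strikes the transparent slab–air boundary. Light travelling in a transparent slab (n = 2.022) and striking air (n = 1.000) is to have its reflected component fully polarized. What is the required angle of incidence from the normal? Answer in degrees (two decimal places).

θ_B ≈ 26.32°

Here n₂/n₁ = 1.000/2.022 = 0.4946, and Brewster's law gives tan θ_B = n₂/n₁. Taking the arctangent, θ_B = 26.32°.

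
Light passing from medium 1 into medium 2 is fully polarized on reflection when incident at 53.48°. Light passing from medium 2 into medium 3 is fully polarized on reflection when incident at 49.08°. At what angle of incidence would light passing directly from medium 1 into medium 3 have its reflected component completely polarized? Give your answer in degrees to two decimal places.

θ_B ≈ 57.30°

n₂/n₁ = tan 53.48° = 1.3504 and n₃/n₂ = tan 49.08° = 1.1536.
n₃/n₁ = 1.5579. Then tan θ_B(1→3) = n₃/n₁, so θ_B(1→3) = arctan(1.5579) = 57.30°.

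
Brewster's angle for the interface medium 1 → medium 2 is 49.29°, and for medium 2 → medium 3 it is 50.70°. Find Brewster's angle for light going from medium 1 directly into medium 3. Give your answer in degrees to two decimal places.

n₂/n₁ = tan 49.29° = 1.1622 and n₃/n₂ = tan 50.70° = 1.2218.
Multiplying, n₃/n₁ = 1.1622 × 1.2218 = 1.4199, and θ_B(1→3) = arctan 1.4199 = 54.84°.

θ_B ≈ 54.84°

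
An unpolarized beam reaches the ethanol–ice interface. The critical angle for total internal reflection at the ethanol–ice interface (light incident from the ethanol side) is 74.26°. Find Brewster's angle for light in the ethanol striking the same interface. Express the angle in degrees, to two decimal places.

At the critical angle sin θ_c = n₂/n₁, giving n₂/n₁ = sin 74.26° = 0.9625.
Then tan θ_B = n₂/n₁ = 0.9625, so θ_B = arctan 0.9625 = 43.91°.

θ_B ≈ 43.91°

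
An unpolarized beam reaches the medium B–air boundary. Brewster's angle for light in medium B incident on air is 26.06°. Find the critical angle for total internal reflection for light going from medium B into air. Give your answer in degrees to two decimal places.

tan θ_B = n₂/n₁ = tan 26.06° = 0.4890.
Total internal reflection: sin θ_c = n₂/n₁ = 0.4890.
θ_c = arcsin(0.4890) = 29.28°.

θ_c ≈ 29.28°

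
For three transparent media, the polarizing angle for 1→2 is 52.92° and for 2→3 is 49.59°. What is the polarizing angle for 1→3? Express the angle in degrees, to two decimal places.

n₂/n₁ = tan 52.92° = 1.3232 and n₃/n₂ = tan 49.59° = 1.1746.
Multiplying, n₃/n₁ = 1.3232 × 1.1746 = 1.5542, and θ_B(1→3) = arctan 1.5542 = 57.24°.

θ_B ≈ 57.24°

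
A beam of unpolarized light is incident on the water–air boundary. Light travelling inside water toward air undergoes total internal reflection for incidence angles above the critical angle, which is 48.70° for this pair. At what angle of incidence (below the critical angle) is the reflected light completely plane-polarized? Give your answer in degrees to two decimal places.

At the critical angle sin θ_c = n₂/n₁, giving n₂/n₁ = sin 48.70° = 0.7513.
Then tan θ_B = n₂/n₁ = 0.7513, so θ_B = arctan 0.7513 = 36.92°.

θ_B ≈ 36.92°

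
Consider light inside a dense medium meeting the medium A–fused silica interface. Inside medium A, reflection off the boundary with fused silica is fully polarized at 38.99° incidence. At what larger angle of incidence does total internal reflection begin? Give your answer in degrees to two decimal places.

θ_c ≈ 54.05°

n₂/n₁ = tan 38.99° = 0.8095; the critical angle satisfies sin θ_c = n₂/n₁.
θ_c = arcsin(0.8095) = 54.05°.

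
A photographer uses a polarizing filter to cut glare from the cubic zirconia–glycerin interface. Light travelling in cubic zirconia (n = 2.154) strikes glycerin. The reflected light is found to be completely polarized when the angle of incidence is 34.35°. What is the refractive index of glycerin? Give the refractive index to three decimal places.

n ≈ 1.472

Full polarization of the reflected beam means tan θ_B = n₂/n₁, where n₁ is the incident medium (cubic zirconia).
n₂ = n₁ tan θ_B = 2.154 × tan 34.35° = 1.472.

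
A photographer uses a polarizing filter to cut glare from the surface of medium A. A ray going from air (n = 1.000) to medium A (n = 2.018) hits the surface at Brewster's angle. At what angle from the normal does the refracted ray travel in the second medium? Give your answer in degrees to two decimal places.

θ_B = arctan(n₂/n₁) = arctan(2.018/1.000) = 63.64°.
The refracted ray is perpendicular to the reflected ray, so θ_t = 90° − θ_B = 26.36°.

θ_t ≈ 26.36°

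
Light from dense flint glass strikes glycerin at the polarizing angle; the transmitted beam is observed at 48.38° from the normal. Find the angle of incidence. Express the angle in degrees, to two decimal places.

θ_B ≈ 41.62°

Since the reflected and refracted rays are at right angles at the polarizing angle, θ_B + θ_t = 90°.
θ_B = 90° − 48.38° = 41.62°.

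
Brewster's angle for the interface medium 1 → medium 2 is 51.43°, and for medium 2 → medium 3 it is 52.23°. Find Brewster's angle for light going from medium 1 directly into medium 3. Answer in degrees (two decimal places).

Each Brewster angle gives a ratio: n₂/n₁ = tan 51.43° = 1.2540, n₃/n₂ = tan 52.23° = 1.2906.
n₃/n₁ = 1.6184. Then tan θ_B(1→3) = n₃/n₁, so θ_B(1→3) = arctan(1.6184) = 58.29°.

θ_B ≈ 58.29°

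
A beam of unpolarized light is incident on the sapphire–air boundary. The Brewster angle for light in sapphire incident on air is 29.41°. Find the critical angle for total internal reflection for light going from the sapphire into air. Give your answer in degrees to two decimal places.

θ_c ≈ 34.31°

From Brewster, n₂/n₁ = tan θ_B = tan 29.41° = 0.5637.
Then sin θ_c = n₂/n₁ = 0.5637, so θ_c = arcsin 0.5637 = 34.31°.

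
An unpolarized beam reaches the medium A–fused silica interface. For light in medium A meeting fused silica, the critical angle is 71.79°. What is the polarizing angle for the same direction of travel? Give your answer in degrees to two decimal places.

θ_B ≈ 43.53°

n₂/n₁ = sin θ_c = sin 71.79° = 0.9499.
tan θ_B equals the same ratio, so θ_B = arctan(0.9499) = 43.53°.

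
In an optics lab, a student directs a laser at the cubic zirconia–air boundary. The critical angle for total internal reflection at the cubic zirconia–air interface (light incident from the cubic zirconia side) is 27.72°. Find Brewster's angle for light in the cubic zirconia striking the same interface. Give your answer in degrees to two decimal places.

n₂/n₁ = sin θ_c = sin 27.72° = 0.4652.
tan θ_B equals the same ratio, so θ_B = arctan(0.4652) = 24.95°.

θ_B ≈ 24.95°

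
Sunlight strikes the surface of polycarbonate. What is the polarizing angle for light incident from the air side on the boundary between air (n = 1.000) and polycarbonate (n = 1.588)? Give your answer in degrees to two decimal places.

θ_B ≈ 57.80°

tan θ_B = n₂/n₁ = 1.588/1.000 = 1.5880. Taking the arctangent, θ_B = 57.80°.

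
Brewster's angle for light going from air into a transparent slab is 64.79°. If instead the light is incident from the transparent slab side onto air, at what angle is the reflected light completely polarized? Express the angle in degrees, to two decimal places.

θ_B' ≈ 25.21°

The two Brewster angles are complementary: θ_B' = 90° − θ_B = 90° − 64.79° = 25.21°.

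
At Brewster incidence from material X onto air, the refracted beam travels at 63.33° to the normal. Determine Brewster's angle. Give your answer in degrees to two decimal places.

θ_B ≈ 26.67°

Brewster's condition makes the reflected and refracted beams perpendicular: θ_B + θ_t = 90°.
So θ_B = 90° − θ_t = 90° − 63.33° = 26.67°.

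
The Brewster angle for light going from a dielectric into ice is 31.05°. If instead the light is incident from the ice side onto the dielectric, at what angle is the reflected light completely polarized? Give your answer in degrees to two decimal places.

θ_B' ≈ 58.95°

tan θ_B' = n₁/n₂ = 1/tan θ_B, so θ_B' = 90° − θ_B.
θ_B' = 90° − 31.05° = 58.95°.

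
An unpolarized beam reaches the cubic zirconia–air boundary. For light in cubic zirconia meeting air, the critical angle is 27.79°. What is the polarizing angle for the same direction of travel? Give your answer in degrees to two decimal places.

θ_B ≈ 25.00°

At the critical angle sin θ_c = n₂/n₁, giving n₂/n₁ = sin 27.79° = 0.4662.
Then tan θ_B = n₂/n₁ = 0.4662, so θ_B = arctan 0.4662 = 25.00°.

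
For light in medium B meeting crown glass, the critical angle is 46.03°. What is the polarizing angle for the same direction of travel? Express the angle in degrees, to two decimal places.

θ_B ≈ 35.74°

n₂/n₁ = sin θ_c = sin 46.03° = 0.7197.
tan θ_B equals the same ratio, so θ_B = arctan(0.7197) = 35.74°.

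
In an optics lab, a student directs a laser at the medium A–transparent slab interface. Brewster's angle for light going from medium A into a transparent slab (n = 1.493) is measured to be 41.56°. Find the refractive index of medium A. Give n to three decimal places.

Brewster's law: tan θ_B = n₂/n₁ (light incident in medium A, refracted into a transparent slab).
n₁ = n₂ / tan θ_B = 1.493 / tan 41.56° = 1.684.

n ≈ 1.684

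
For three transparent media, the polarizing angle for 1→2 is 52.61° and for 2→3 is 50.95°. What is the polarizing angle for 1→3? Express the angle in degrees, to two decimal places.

tan θ_B(1→2) = n₂/n₁ = tan 52.61° = 1.3084.
tan θ_B(2→3) = n₃/n₂ = tan 50.95° = 1.2327.
So n₃/n₁ = (n₂/n₁)(n₃/n₂) = 1.3084 × 1.2327 = 1.6129.
θ_B(1→3) = arctan(1.6129) = 58.20°.

θ_B ≈ 58.20°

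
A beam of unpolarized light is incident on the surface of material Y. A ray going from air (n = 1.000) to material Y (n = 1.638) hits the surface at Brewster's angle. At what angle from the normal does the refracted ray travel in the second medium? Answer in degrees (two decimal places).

θ_t ≈ 31.40°

tan θ_B = n₂/n₁ = 1.638/1.000 = 1.6380, so θ_B = 58.60°.
Since θ_B + θ_t = 90° at Brewster incidence, θ_t = 90° − 58.60° = 31.40°.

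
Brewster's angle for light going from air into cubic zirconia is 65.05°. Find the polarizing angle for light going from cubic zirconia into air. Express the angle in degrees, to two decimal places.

Reversing the direction swaps n₁ and n₂, so tan θ_B' = 1/tan θ_B and θ_B' = 90° − θ_B.
Hence θ_B' = 90° − 65.05° = 24.95°.

θ_B' ≈ 24.95°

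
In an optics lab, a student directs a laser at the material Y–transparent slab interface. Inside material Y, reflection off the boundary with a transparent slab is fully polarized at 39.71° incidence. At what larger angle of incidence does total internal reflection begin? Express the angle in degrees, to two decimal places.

tan θ_B = n₂/n₁ = tan 39.71° = 0.8305.
Total internal reflection: sin θ_c = n₂/n₁ = 0.8305.
θ_c = arcsin(0.8305) = 56.15°.

θ_c ≈ 56.15°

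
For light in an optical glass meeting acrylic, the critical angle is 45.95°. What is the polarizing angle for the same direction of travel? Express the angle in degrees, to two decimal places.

θ_B ≈ 35.71°

At the critical angle sin θ_c = n₂/n₁, giving n₂/n₁ = sin 45.95° = 0.7187.
Then tan θ_B = n₂/n₁ = 0.7187, so θ_B = arctan 0.7187 = 35.71°.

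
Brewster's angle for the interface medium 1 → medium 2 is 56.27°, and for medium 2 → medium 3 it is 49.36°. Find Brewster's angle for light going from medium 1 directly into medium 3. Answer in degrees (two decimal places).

Each Brewster angle gives a ratio: n₂/n₁ = tan 56.27° = 1.4977, n₃/n₂ = tan 49.36° = 1.1651.
n₃/n₁ = 1.7450. Then tan θ_B(1→3) = n₃/n₁, so θ_B(1→3) = arctan(1.7450) = 60.18°.

θ_B ≈ 60.18°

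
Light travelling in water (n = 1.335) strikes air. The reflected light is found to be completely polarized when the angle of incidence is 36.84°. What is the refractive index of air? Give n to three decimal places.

n ≈ 1.000

Full polarization of the reflected beam means tan θ_B = n₂/n₁, where n₁ is the incident medium (water).
n₂ = n₁ tan θ_B = 1.335 × tan 36.84° = 1.000.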